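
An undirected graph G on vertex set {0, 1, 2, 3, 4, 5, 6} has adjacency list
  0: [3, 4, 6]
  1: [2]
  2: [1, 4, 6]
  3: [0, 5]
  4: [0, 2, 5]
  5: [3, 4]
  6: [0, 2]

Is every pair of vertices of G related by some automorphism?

Vertex 1 is the only vertex of degree 1, so every automorphism fixes it; G is not vertex-transitive.

No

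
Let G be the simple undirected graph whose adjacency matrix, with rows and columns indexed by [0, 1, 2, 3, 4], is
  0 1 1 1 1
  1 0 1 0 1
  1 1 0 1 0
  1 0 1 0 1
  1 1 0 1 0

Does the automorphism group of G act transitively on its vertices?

Vertex 0 is the only vertex of degree 4, so every automorphism fixes it; G is not vertex-transitive.

No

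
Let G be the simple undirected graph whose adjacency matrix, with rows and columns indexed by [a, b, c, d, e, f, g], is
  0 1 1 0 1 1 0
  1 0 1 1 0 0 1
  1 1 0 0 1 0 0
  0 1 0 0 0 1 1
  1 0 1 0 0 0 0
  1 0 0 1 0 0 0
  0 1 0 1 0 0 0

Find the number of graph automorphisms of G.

The degree sequence is [4, 4, 3, 3, 2, 2, 2]. Checking the degree-preserving permutations of the vertex set shows that none except the identity preserves every edge, so Aut(G) is trivial.

1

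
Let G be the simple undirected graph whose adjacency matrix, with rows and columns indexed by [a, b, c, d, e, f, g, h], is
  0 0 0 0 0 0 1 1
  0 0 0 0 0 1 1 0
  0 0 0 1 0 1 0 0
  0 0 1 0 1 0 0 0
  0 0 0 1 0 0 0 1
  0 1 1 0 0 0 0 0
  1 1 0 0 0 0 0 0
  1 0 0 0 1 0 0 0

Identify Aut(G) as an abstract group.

Every vertex has degree 2 and the graph is connected, so G is the 8-cycle C_8. The automorphisms of the 8-cycle are exactly the symmetries of a regular 8-gon: the dihedral group D_8, |D_8| = 16.

the dihedral group of order 16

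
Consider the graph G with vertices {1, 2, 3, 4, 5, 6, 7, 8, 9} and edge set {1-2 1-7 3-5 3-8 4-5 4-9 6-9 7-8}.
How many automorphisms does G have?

The degree sequence is [2, 1, 2, 2, 2, 1, 2, 2, 2]; the two degree-1 vertices 2 and 6 are the ends of a path, so G = P_9. The only nontrivial automorphism of a path is the end-to-end reflection, so Aut(G) ≅ Z_2.

2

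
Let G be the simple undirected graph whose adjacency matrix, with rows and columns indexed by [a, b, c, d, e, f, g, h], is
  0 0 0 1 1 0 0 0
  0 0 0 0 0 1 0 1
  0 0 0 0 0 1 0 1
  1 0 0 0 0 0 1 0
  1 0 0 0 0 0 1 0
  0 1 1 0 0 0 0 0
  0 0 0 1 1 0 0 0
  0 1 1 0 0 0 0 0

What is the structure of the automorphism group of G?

(D_4 × D_4) ⋊ Z_2

G has two connected components, {a, d, e, g} and {b, c, f, h}; each is 2-regular, so G = C_4 ⊔ C_4. With two isomorphic components, Aut(G) = Aut(C_4) ≀ S_2 = (D_4 × D_4) ⋊ Z_2: permute each cycle by D_4, then optionally swap the two cycles. Order 2·(2·4)² = 128.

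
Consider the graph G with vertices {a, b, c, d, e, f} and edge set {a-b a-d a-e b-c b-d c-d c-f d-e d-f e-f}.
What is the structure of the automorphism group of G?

the dihedral group of order 10

Vertex d is the unique vertex of degree 5; the remaining 5 vertices each have degree 3 and induce a cycle, so G is the wheel on 6 vertices with hub d. With the hub fixed, the remaining symmetry is that of the rim cycle C_5, giving the dihedral group D_5.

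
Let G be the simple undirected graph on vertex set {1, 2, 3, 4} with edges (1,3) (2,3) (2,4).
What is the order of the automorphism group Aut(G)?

2

The degree sequence is [1, 2, 2, 1]; the two degree-1 vertices 1 and 4 are the ends of a path, so G = P_4. The only nontrivial automorphism of a path is the end-to-end reflection, so Aut(G) ≅ Z_2.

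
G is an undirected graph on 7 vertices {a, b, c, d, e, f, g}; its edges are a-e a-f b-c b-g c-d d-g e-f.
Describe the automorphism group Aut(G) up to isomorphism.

G has two connected components, {b, c, d, g} and {a, e, f}; each is 2-regular, so G = C_4 ⊔ C_3. No automorphism exchanges components of different sizes, hence Aut(G) is the direct product D_4 × D_3, order 48.

D_4 × D_3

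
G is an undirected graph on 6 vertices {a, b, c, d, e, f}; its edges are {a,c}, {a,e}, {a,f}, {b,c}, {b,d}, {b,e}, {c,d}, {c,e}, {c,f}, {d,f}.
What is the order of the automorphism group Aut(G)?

Vertex c is the unique vertex of degree 5; the remaining 5 vertices each have degree 3 and induce a cycle, so G is the wheel on 6 vertices with hub c. Every automorphism fixes the hub and acts on the rim 5-cycle, so Aut(G) ≅ Aut(C_5) = D_5 of order 10.

10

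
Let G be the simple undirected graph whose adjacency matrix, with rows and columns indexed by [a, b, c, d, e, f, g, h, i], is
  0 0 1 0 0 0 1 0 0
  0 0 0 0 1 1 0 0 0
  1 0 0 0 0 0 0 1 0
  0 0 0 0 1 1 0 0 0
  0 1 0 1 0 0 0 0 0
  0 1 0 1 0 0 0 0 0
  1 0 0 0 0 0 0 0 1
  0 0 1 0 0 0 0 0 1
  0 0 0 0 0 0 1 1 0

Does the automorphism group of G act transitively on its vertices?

G has two connected components, {a, c, g, h, i} and {b, d, e, f}; each is 2-regular, so G = C_5 ⊔ C_4. The orbit of a under Aut(G) is {a, c, g, h, i}, which does not contain b, so G is not vertex-transitive.

No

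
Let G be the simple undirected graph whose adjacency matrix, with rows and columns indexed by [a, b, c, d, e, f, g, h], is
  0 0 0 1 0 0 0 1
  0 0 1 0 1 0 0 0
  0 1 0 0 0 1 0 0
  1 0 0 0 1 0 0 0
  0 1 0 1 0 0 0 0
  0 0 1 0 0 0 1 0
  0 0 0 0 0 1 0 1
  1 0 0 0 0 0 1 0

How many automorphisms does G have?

G is 2-regular and connected on 8 vertices, i.e. the cycle C_8. The automorphisms of the 8-cycle are exactly the symmetries of a regular 8-gon: the dihedral group D_8, |D_8| = 16.

16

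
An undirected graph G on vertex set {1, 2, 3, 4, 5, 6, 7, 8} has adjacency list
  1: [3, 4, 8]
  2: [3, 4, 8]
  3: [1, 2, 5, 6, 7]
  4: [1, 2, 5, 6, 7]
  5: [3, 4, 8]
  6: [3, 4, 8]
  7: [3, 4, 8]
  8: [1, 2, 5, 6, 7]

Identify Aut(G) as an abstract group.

S_3 × S_5

The vertices split by degree into {3, 4, 8} (degree 5) and {1, 2, 5, 6, 7} (degree 3); every edge runs between the two parts, so G is the complete bipartite graph K_{3,5}. The parts have unequal sizes, so no automorphism swaps them; each part is permuted independently, giving S_3 × S_5 of order 3!·5! = 720.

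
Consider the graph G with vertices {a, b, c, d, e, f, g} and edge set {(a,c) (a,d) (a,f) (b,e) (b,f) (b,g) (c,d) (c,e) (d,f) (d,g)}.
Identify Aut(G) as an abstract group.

the trivial group

The degree sequence is [3, 3, 3, 4, 2, 3, 2]. Checking the degree-preserving permutations of the vertex set shows that none except the identity preserves every edge, so Aut(G) is trivial.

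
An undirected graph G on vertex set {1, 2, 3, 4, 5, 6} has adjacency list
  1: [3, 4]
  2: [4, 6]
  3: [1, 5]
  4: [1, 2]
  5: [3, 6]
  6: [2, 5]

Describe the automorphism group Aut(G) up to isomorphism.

the dihedral group of order 12

G is 2-regular and connected on 6 vertices, i.e. the cycle C_6. C_6 has 6 rotations and 6 reflections, so Aut(C_6) ≅ D_6 of order 12.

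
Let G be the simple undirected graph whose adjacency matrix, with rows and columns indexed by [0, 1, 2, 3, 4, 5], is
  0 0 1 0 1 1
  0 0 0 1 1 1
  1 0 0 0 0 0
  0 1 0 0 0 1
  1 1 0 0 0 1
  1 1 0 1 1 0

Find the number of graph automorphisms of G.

1

Degrees alone do not determine every vertex (e.g. 0 and 1 both have degree 3), but their neighbour-degree multisets differ: N(0) has degrees [1, 3, 4] while N(1) has degrees [2, 3, 4]. Repeating this refinement separates all vertices, so the only automorphism is the identity.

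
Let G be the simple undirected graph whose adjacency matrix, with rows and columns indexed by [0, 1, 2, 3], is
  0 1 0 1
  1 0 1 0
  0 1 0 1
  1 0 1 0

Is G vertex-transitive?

G is 2-regular and connected on 4 vertices, i.e. the cycle C_4. C_4 has 4 rotations and 4 reflections, so Aut(C_4) ≅ D_4 of order 8. Under this action every vertex can be carried to every other, so G is vertex-transitive.

Yes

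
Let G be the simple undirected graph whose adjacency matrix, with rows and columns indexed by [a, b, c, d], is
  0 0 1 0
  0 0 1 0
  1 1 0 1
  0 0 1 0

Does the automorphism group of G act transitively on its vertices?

Vertex c is the only vertex of degree 3, so every automorphism fixes it; G is not vertex-transitive.

No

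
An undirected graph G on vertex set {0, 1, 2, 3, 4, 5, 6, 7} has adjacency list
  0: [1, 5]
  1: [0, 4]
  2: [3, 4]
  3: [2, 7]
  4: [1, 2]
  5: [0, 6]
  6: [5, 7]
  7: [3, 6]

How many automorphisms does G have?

G is 2-regular and connected on 8 vertices, i.e. the cycle C_8. The automorphisms of the 8-cycle are exactly the symmetries of a regular 8-gon: the dihedral group D_8, |D_8| = 16.

16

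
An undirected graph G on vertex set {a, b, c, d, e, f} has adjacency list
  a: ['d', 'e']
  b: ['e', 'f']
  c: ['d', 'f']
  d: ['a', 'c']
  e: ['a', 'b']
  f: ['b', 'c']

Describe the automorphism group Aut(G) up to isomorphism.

the dihedral group of order 12

G is 2-regular and connected on 6 vertices, i.e. the cycle C_6. The automorphisms of the 6-cycle are exactly the symmetries of a regular 6-gon: the dihedral group D_6, |D_6| = 12.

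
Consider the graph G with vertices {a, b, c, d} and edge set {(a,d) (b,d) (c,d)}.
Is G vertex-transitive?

Vertex d is the only vertex of degree 3, so every automorphism fixes it; G is not vertex-transitive.

No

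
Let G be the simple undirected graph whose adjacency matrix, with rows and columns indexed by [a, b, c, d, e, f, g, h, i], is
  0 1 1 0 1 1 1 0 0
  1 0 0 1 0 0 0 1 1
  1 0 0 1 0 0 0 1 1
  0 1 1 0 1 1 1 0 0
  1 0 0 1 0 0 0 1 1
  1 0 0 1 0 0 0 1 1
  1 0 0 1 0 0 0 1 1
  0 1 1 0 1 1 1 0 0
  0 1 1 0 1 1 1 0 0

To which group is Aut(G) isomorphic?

S_5 × S_4

The vertices split by degree into {a, d, h, i} (degree 5) and {b, c, e, f, g} (degree 4); every edge runs between the two parts, so G is the complete bipartite graph K_{4,5}. Automorphisms preserve the bipartition setwise (since the parts differ in size) and act as S_5 × S_4 within it; |Aut| = 2880.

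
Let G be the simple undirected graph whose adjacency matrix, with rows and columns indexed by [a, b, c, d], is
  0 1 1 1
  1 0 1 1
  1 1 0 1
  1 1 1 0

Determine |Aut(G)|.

24

All 4 vertices are pairwise adjacent: G = K_4. Any permutation of the 4 vertices preserves K_4, so Aut(K_4) = S_4 of order 4! = 24.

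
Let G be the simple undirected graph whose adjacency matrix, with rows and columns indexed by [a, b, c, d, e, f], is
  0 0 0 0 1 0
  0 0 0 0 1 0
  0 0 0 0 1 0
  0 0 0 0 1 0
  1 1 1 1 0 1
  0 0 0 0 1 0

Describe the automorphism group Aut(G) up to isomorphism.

Vertex e has degree 5 and every other vertex has degree 1, so G is the star K_{1,5} with centre e. Any automorphism fixes the centre and permutes the 5 leaves freely, so Aut(G) ≅ S_5 of order 5! = 120.

S_5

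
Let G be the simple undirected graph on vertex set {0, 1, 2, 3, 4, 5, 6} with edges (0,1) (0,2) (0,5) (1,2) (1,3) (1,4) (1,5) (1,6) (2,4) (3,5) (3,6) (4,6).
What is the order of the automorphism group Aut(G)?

12

Vertex 1 is the unique vertex of degree 6; the remaining 6 vertices each have degree 3 and induce a cycle, so G is the wheel on 7 vertices with hub 1. With the hub fixed, the remaining symmetry is that of the rim cycle C_6, giving the dihedral group D_6.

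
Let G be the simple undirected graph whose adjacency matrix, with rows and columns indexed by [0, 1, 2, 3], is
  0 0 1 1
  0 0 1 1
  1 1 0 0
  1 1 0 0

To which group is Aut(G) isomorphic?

G is 2-regular and bipartite on 2^2 = 4 vertices with girth 4; it is the hypercube graph Q_2. Aut(Q_2) consists of the signed permutations of the 2 coordinate axes: 2! permutations times 2^2 sign flips, so |Aut| = 2^2·2! = 8.

Z_2^2 ⋊ S_2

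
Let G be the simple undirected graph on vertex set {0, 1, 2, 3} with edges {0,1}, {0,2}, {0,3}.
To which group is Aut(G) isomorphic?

Vertex 0 has degree 3 and every other vertex has degree 1, so G is the star K_{1,3} with centre 0. The 3 leaves are pairwise interchangeable while the centre is fixed, giving Aut(G) = S_3.

the symmetric group on 3 letters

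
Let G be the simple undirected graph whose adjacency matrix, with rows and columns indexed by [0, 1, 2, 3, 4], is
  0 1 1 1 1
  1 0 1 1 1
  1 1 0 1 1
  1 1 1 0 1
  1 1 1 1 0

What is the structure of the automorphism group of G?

All 5 vertices are pairwise adjacent: G = K_5. Any permutation of the 5 vertices preserves K_5, so Aut(K_5) = S_5 of order 5! = 120.

the symmetric group on 5 letters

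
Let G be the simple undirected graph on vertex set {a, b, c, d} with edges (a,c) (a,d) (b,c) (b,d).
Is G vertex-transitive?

Yes

G is 2-regular and bipartite on 2^2 = 4 vertices with girth 4; it is the hypercube graph Q_2. Aut(Q_2) consists of the signed permutations of the 2 coordinate axes: 2! permutations times 2^2 sign flips, so |Aut| = 2^2·2! = 8. Under this action every vertex can be carried to every other, so G is vertex-transitive.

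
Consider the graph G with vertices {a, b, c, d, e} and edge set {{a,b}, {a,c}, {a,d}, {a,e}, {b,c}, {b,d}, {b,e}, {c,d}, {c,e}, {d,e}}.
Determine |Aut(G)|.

Every vertex has degree 4, so G is the complete graph K_5. Every bijection on the vertex set is an automorphism of K_5; hence Aut(K_5) ≅ S_5, order 120.

120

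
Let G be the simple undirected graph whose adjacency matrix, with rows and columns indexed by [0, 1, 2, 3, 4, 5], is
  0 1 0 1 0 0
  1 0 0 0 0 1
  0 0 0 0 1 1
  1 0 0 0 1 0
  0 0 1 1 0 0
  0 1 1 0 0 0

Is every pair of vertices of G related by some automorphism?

Every vertex has degree 2 and the graph is connected, so G is the 6-cycle C_6. C_6 has 6 rotations and 6 reflections, so Aut(C_6) ≅ D_6 of order 12. This group acts transitively on the 6 vertices.

Yes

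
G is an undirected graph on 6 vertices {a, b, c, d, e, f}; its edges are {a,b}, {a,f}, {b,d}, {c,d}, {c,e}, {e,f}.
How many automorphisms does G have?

12

G is 2-regular and connected on 6 vertices, i.e. the cycle C_6. C_6 has 6 rotations and 6 reflections, so Aut(C_6) ≅ D_6 of order 12.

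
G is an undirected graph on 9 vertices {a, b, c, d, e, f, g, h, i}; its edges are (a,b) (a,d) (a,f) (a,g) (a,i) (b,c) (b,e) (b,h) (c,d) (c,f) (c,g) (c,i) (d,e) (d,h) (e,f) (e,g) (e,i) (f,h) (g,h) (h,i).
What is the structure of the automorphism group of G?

The vertices split by degree into {a, c, e, h} (degree 5) and {b, d, f, g, i} (degree 4); every edge runs between the two parts, so G is the complete bipartite graph K_{4,5}. The parts have unequal sizes, so no automorphism swaps them; each part is permuted independently, giving S_4 × S_5 of order 4!·5! = 2880.

S_4 × S_5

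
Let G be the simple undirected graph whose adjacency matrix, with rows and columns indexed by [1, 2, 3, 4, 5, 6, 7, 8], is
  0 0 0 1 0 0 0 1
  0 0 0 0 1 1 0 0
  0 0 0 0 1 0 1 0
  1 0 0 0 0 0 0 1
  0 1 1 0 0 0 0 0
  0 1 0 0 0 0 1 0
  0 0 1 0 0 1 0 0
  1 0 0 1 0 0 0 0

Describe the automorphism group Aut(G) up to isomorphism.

G has two connected components, {2, 3, 5, 6, 7} and {1, 4, 8}; each is 2-regular, so G = C_5 ⊔ C_3. The components are non-isomorphic (different sizes), so Aut(G) = Aut(C_3) × Aut(C_5) = D_3 × D_5 of order 6·10 = 60.

D_3 × D_5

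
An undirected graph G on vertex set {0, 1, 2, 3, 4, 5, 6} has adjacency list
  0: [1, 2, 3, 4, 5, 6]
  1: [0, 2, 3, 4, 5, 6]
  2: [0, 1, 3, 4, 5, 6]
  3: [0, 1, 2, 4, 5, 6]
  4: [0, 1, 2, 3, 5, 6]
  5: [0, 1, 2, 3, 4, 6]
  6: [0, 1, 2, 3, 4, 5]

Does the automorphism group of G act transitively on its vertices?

All 7 vertices are pairwise adjacent: G = K_7. Every bijection on the vertex set is an automorphism of K_7; hence Aut(K_7) ≅ S_7, order 5040. This group acts transitively on the 7 vertices.

Yes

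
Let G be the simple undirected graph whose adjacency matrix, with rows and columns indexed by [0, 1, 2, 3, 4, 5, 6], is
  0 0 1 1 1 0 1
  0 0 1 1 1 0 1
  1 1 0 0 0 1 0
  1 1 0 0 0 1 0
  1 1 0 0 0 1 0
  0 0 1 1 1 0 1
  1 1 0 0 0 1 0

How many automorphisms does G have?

144

The vertices split by degree into {0, 1, 5} (degree 4) and {2, 3, 4, 6} (degree 3); every edge runs between the two parts, so G is the complete bipartite graph K_{3,4}. Automorphisms preserve the bipartition setwise (since the parts differ in size) and act as S_3 × S_4 within it; |Aut| = 144.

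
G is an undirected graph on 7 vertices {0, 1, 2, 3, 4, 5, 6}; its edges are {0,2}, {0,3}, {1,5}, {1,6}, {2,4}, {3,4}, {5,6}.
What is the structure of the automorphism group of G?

G has two connected components, {0, 2, 3, 4} and {1, 5, 6}; each is 2-regular, so G = C_4 ⊔ C_3. The components are non-isomorphic (different sizes), so Aut(G) = Aut(C_3) × Aut(C_4) = D_3 × D_4 of order 6·8 = 48.

D_3 × D_4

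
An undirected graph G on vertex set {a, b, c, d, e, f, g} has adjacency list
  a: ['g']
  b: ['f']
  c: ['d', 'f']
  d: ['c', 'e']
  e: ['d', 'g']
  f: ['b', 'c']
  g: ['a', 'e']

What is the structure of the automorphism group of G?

the cyclic group of order 2

The degree sequence is [1, 1, 2, 2, 2, 2, 2]; the two degree-1 vertices a and b are the ends of a path, so G = P_7. The only nontrivial automorphism of a path is the end-to-end reflection, so Aut(G) ≅ Z_2.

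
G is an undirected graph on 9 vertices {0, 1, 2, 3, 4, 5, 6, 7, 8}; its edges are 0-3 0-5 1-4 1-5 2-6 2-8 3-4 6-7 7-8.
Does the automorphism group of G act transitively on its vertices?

G has two connected components, {0, 1, 3, 4, 5} and {2, 6, 7, 8}; each is 2-regular, so G = C_5 ⊔ C_4. The orbit of 0 under Aut(G) is {0, 1, 3, 4, 5}, which does not contain 2, so G is not vertex-transitive.

No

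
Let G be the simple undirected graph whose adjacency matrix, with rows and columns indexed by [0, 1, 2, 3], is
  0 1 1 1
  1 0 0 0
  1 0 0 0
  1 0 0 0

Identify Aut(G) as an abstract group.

Vertex 0 has degree 3 and every other vertex has degree 1, so G is the star K_{1,3} with centre 0. The 3 leaves are pairwise interchangeable while the centre is fixed, giving Aut(G) = S_3.

the symmetric group on 3 letters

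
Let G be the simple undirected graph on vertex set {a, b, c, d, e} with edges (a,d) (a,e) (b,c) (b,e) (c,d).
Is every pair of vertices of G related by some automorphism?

Yes

Every vertex has degree 2 and the graph is connected, so G is the 5-cycle C_5. The automorphisms of the 5-cycle are exactly the symmetries of a regular 5-gon: the dihedral group D_5, |D_5| = 10. Under this action every vertex can be carried to every other, so G is vertex-transitive.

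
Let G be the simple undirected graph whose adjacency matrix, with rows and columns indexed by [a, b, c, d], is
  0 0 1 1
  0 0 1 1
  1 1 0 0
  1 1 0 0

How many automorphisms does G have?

8

G is 2-regular and connected on 4 vertices, i.e. the cycle C_4. The automorphisms of the 4-cycle are exactly the symmetries of a regular 4-gon: the dihedral group D_4, |D_4| = 8.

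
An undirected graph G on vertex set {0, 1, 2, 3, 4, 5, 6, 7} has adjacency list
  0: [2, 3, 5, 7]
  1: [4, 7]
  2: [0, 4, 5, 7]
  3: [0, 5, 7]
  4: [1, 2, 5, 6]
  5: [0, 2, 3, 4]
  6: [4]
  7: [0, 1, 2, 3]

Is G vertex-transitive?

No

Vertex 1 is the only vertex of degree 2, so every automorphism fixes it; G is not vertex-transitive.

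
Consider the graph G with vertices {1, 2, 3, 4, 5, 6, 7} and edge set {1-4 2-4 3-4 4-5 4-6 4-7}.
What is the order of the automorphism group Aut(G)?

Vertex 4 has degree 6 and every other vertex has degree 1, so G is the star K_{1,6} with centre 4. Any automorphism fixes the centre and permutes the 6 leaves freely, so Aut(G) ≅ S_6 of order 6! = 720.

720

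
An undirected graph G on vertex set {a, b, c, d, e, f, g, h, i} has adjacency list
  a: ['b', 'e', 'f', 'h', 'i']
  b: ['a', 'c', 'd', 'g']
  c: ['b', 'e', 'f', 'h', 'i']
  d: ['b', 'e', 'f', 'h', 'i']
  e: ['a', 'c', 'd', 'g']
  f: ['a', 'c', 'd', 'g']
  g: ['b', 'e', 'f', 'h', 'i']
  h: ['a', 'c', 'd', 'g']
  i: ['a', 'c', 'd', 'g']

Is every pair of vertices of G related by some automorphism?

Automorphisms preserve degree, but G has vertices of degree 4 and vertices of degree 5; no automorphism maps one to the other, so G is not vertex-transitive.

No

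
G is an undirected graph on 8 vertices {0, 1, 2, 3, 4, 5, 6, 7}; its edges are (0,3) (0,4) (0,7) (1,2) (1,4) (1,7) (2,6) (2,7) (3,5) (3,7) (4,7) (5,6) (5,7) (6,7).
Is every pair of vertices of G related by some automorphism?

No

Vertex 7 is the only vertex of degree 7, so every automorphism fixes it; G is not vertex-transitive.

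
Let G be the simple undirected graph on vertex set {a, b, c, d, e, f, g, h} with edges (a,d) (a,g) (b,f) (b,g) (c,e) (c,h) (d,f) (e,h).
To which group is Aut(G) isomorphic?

D_3 × D_5

G has two connected components, {a, b, d, f, g} and {c, e, h}; each is 2-regular, so G = C_5 ⊔ C_3. The components are non-isomorphic (different sizes), so Aut(G) = Aut(C_3) × Aut(C_5) = D_3 × D_5 of order 6·10 = 60.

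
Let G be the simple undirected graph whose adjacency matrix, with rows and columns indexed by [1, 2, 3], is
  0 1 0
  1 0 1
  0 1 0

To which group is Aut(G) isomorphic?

The degree sequence is [1, 2, 1]; the two degree-1 vertices 1 and 3 are the ends of a path, so G = P_3. The only nontrivial automorphism of a path is the end-to-end reflection, so Aut(G) ≅ Z_2.

C_2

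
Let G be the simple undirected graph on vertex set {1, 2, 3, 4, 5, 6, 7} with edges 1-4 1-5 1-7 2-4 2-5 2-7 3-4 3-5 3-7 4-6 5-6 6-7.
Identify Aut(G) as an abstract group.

S_4 × S_3

The vertices split by degree into {4, 5, 7} (degree 4) and {1, 2, 3, 6} (degree 3); every edge runs between the two parts, so G is the complete bipartite graph K_{3,4}. Automorphisms preserve the bipartition setwise (since the parts differ in size) and act as S_4 × S_3 within it; |Aut| = 144.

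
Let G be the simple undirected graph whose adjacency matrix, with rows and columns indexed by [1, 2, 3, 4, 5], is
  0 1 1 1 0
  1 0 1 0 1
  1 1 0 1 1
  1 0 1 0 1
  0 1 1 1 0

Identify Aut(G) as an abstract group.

the dihedral group of order 8

Vertex 3 is the unique vertex of degree 4; the remaining 4 vertices each have degree 3 and induce a cycle, so G is the wheel on 5 vertices with hub 3. Every automorphism fixes the hub and acts on the rim 4-cycle, so Aut(G) ≅ Aut(C_4) = D_4 of order 8.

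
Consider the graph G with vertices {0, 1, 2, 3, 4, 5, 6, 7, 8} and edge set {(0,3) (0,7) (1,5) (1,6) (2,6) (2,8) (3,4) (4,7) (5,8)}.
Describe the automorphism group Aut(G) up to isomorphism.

G has two connected components, {1, 2, 5, 6, 8} and {0, 3, 4, 7}; each is 2-regular, so G = C_5 ⊔ C_4. The components are non-isomorphic (different sizes), so Aut(G) = Aut(C_4) × Aut(C_5) = D_4 × D_5 of order 8·10 = 80.

D_4 × D_5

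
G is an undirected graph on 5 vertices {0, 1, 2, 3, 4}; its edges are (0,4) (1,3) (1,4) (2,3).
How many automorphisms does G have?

2

The degree sequence is [1, 2, 1, 2, 2]; the two degree-1 vertices 0 and 2 are the ends of a path, so G = P_5. A path has exactly one nontrivial symmetry — reversal — giving Aut(G) of order 2.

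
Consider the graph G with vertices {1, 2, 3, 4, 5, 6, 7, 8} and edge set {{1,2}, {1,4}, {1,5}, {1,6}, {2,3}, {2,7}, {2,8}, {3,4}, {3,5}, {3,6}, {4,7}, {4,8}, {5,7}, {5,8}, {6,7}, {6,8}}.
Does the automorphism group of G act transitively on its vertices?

Yes

G is 4-regular and bipartite with parts {1, 3, 7, 8} and {2, 4, 5, 6} (each part is independent and every cross-pair is an edge), so G = K_{4,4}. Each part can be permuted independently (S_4 × S_4) and the two equal-size parts can also be swapped, giving (S_4 × S_4) ⋊ Z_2 of order 2·(4!)² = 1152. Under this action every vertex can be carried to every other, so G is vertex-transitive.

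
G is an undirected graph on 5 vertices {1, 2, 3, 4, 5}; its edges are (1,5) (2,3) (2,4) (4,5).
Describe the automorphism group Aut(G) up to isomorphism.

the cyclic group of order 2

The degree sequence is [1, 2, 1, 2, 2]; the two degree-1 vertices 1 and 3 are the ends of a path, so G = P_5. A path has exactly one nontrivial symmetry — reversal — giving Aut(G) of order 2.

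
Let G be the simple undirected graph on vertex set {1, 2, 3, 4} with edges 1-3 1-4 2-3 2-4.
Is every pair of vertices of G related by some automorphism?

G is 2-regular and connected on 4 vertices, i.e. the cycle C_4. The automorphisms of the 4-cycle are exactly the symmetries of a regular 4-gon: the dihedral group D_4, |D_4| = 8. This group acts transitively on the 4 vertices.

Yes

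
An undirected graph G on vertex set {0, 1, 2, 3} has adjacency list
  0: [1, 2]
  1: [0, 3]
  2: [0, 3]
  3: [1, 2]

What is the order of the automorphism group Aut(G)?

8

G is 2-regular and bipartite on 2^2 = 4 vertices with girth 4; it is the hypercube graph Q_2. Aut(Q_2) consists of the signed permutations of the 2 coordinate axes: 2! permutations times 2^2 sign flips, so |Aut| = 2^2·2! = 8.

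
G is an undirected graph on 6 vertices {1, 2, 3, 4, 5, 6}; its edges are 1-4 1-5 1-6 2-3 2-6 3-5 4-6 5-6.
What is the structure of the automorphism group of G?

1

The degree sequence is [3, 2, 2, 2, 3, 4]. Checking the degree-preserving permutations of the vertex set shows that none except the identity preserves every edge, so Aut(G) is trivial.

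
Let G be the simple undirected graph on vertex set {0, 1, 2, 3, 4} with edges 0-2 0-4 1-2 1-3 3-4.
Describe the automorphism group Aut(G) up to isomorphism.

Every vertex has degree 2 and the graph is connected, so G is the 5-cycle C_5. The automorphisms of the 5-cycle are exactly the symmetries of a regular 5-gon: the dihedral group D_5, |D_5| = 10.

the dihedral group of order 10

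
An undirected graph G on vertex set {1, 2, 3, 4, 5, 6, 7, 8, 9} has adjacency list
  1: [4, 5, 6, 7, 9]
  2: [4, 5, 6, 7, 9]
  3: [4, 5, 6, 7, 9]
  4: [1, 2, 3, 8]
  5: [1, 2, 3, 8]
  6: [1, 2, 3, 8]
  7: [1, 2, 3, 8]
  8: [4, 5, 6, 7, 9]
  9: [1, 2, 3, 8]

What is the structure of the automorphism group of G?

S_5 × S_4

The vertices split by degree into {1, 2, 3, 8} (degree 5) and {4, 5, 6, 7, 9} (degree 4); every edge runs between the two parts, so G is the complete bipartite graph K_{4,5}. The parts have unequal sizes, so no automorphism swaps them; each part is permuted independently, giving S_5 × S_4 of order 5!·4! = 2880.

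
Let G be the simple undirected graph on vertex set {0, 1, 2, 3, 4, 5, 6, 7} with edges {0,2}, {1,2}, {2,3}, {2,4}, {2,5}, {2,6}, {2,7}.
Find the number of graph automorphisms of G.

5040

Vertex 2 has degree 7 and every other vertex has degree 1, so G is the star K_{1,7} with centre 2. The 7 leaves are pairwise interchangeable while the centre is fixed, giving Aut(G) = S_7.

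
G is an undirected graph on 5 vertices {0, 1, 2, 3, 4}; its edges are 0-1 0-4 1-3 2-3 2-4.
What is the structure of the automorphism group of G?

Every vertex has degree 2 and the graph is connected, so G is the 5-cycle C_5. The automorphisms of the 5-cycle are exactly the symmetries of a regular 5-gon: the dihedral group D_5, |D_5| = 10.

D_5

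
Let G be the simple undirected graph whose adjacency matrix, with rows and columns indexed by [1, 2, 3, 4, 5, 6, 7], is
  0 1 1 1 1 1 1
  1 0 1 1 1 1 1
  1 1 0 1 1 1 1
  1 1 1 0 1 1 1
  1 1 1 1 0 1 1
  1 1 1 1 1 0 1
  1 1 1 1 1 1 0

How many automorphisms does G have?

5040

All 7 vertices are pairwise adjacent: G = K_7. Any permutation of the 7 vertices preserves K_7, so Aut(K_7) = S_7 of order 7! = 5040.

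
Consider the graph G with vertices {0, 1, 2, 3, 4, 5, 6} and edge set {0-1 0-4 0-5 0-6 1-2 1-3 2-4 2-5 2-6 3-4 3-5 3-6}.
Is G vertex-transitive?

No

Automorphisms preserve degree, but G has vertices of degree 3 and vertices of degree 4; no automorphism maps one to the other, so G is not vertex-transitive.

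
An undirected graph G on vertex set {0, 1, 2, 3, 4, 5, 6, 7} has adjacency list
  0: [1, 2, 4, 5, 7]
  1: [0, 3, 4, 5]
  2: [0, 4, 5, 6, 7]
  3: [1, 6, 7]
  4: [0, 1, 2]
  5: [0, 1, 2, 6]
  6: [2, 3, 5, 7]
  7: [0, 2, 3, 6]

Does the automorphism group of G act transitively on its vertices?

No

Automorphisms preserve degree, but G has vertices of degree 3 and vertices of degree 5; no automorphism maps one to the other, so G is not vertex-transitive.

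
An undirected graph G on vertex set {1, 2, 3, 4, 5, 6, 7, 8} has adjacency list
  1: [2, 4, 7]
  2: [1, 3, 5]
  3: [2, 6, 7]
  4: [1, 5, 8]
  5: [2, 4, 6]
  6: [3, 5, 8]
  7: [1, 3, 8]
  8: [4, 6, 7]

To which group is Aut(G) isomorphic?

Z_2^3 ⋊ S_3

G is 3-regular and bipartite on 2^3 = 8 vertices with girth 4; it is the hypercube graph Q_3. Aut(Q_3) consists of the signed permutations of the 3 coordinate axes: 3! permutations times 2^3 sign flips, so |Aut| = 2^3·3! = 48.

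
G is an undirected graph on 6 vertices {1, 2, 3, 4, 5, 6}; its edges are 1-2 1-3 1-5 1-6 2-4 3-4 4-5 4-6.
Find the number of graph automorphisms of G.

48

The vertices split by degree into {1, 4} (degree 4) and {2, 3, 5, 6} (degree 2); every edge runs between the two parts, so G is the complete bipartite graph K_{2,4}. The parts have unequal sizes, so no automorphism swaps them; each part is permuted independently, giving S_2 × S_4 of order 2!·4! = 48.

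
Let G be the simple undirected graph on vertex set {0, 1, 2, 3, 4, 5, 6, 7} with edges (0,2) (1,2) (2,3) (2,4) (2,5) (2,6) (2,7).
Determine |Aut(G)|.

Vertex 2 has degree 7 and every other vertex has degree 1, so G is the star K_{1,7} with centre 2. The 7 leaves are pairwise interchangeable while the centre is fixed, giving Aut(G) = S_7.

5040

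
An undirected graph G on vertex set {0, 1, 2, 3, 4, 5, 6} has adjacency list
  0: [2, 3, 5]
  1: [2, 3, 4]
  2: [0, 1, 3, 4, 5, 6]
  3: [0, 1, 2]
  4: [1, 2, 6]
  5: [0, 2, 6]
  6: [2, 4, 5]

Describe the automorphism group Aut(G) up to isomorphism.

the dihedral group of order 12

Vertex 2 is the unique vertex of degree 6; the remaining 6 vertices each have degree 3 and induce a cycle, so G is the wheel on 7 vertices with hub 2. Every automorphism fixes the hub and acts on the rim 6-cycle, so Aut(G) ≅ Aut(C_6) = D_6 of order 12.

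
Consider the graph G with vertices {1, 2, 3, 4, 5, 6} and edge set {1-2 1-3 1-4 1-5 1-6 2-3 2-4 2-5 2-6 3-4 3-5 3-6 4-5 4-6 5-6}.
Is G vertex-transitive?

Every vertex has degree 5, so G is the complete graph K_6. Any permutation of the 6 vertices preserves K_6, so Aut(K_6) = S_6 of order 6! = 720. Under this action every vertex can be carried to every other, so G is vertex-transitive.

Yes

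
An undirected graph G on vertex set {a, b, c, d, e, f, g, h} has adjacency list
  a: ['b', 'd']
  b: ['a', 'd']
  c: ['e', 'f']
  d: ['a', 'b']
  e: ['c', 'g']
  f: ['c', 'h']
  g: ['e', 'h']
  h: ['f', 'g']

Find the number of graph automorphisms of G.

60

G has two connected components, {c, e, f, g, h} and {a, b, d}; each is 2-regular, so G = C_5 ⊔ C_3. No automorphism exchanges components of different sizes, hence Aut(G) is the direct product D_5 × D_3, order 60.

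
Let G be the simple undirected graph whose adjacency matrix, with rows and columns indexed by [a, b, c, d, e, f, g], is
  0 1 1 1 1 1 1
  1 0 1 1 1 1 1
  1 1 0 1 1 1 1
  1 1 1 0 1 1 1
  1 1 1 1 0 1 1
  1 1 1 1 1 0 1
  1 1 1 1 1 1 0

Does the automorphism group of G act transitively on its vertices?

Yes

Every vertex has degree 6, so G is the complete graph K_7. Any permutation of the 7 vertices preserves K_7, so Aut(K_7) = S_7 of order 7! = 5040. This group acts transitively on the 7 vertices.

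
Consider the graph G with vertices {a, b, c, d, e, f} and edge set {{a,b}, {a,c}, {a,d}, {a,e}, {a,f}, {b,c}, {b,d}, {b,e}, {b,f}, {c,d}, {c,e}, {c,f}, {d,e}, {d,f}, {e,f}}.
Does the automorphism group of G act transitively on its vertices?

Yes

Every vertex has degree 5, so G is the complete graph K_6. Every bijection on the vertex set is an automorphism of K_6; hence Aut(K_6) ≅ S_6, order 720. This group acts transitively on the 6 vertices.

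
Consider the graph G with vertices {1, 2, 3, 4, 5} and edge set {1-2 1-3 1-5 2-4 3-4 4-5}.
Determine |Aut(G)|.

12

The vertices split by degree into {1, 4} (degree 3) and {2, 3, 5} (degree 2); every edge runs between the two parts, so G is the complete bipartite graph K_{2,3}. Automorphisms preserve the bipartition setwise (since the parts differ in size) and act as S_2 × S_3 within it; |Aut| = 12.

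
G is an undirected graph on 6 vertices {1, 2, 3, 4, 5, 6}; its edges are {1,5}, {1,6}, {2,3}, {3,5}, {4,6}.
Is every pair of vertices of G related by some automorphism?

No

Automorphisms preserve degree, but G has vertices of degree 1 and vertices of degree 2; no automorphism maps one to the other, so G is not vertex-transitive.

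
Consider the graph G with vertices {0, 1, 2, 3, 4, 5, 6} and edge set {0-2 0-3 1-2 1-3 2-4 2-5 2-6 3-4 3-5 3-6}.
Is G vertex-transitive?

No

Automorphisms preserve degree, but G has vertices of degree 2 and vertices of degree 5; no automorphism maps one to the other, so G is not vertex-transitive.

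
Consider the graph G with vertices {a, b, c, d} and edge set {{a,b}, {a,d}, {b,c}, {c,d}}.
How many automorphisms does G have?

Every vertex has degree 2 and the graph is connected, so G is the 4-cycle C_4. C_4 has 4 rotations and 4 reflections, so Aut(C_4) ≅ D_4 of order 8.

8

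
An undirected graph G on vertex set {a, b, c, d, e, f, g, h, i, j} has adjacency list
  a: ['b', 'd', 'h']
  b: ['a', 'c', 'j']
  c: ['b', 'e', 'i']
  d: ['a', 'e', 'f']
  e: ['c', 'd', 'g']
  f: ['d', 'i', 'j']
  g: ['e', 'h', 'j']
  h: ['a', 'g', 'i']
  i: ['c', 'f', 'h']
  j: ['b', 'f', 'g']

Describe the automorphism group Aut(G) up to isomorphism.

G is 3-regular on 10 vertices with no triangles and no 4-cycles (girth 5): this is the Petersen graph. It is a classical fact that the Petersen graph has automorphism group S_5 (order 120), arising from its description as the Kneser graph K(5,2).

the symmetric group S_5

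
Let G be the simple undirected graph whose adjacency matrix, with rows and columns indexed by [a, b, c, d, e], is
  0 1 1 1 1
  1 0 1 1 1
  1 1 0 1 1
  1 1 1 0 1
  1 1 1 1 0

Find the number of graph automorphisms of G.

120

All 5 vertices are pairwise adjacent: G = K_5. Any permutation of the 5 vertices preserves K_5, so Aut(K_5) = S_5 of order 5! = 120.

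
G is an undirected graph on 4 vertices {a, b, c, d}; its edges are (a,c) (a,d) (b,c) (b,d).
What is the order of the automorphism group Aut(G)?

G is 2-regular and bipartite on 2^2 = 4 vertices with girth 4; it is the hypercube graph Q_2. Aut(Q_2) consists of the signed permutations of the 2 coordinate axes: 2! permutations times 2^2 sign flips, so |Aut| = 2^2·2! = 8.

8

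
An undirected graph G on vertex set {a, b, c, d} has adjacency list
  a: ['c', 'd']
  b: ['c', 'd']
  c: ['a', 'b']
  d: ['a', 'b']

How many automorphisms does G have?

G is 2-regular and bipartite on 2^2 = 4 vertices with girth 4; it is the hypercube graph Q_2. The symmetry group of the 2-cube is the hyperoctahedral group B_2 = Z_2 ≀ S_2, of order 2^2·2! = 8.

8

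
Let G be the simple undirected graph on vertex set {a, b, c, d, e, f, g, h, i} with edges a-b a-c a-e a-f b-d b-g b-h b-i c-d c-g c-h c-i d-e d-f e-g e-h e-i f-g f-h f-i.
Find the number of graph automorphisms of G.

2880

The vertices split by degree into {b, c, e, f} (degree 5) and {a, d, g, h, i} (degree 4); every edge runs between the two parts, so G is the complete bipartite graph K_{4,5}. The parts have unequal sizes, so no automorphism swaps them; each part is permuted independently, giving S_5 × S_4 of order 5!·4! = 2880.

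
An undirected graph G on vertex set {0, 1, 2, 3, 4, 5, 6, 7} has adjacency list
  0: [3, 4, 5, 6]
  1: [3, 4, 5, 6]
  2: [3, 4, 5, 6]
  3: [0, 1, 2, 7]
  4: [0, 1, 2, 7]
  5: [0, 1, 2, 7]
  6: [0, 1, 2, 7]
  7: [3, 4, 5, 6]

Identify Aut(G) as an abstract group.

S_4 ≀ Z_2

G is 4-regular and bipartite with parts {3, 4, 5, 6} and {0, 1, 2, 7} (each part is independent and every cross-pair is an edge), so G = K_{4,4}. Aut(K_{4,4}) is the wreath product S_4 ≀ Z_2: permute within each part, then optionally swap the parts; |Aut| = 2·(4!)² = 1152.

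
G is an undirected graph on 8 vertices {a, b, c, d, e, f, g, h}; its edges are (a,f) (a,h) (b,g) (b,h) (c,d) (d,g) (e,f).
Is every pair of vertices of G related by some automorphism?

No

Automorphisms preserve degree, but G has vertices of degree 1 and vertices of degree 2; no automorphism maps one to the other, so G is not vertex-transitive.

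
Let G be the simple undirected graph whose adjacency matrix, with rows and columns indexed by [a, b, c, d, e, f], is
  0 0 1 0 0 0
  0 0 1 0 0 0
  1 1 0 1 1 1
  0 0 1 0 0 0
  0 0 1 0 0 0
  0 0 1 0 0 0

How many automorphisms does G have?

Vertex c has degree 5 and every other vertex has degree 1, so G is the star K_{1,5} with centre c. The 5 leaves are pairwise interchangeable while the centre is fixed, giving Aut(G) = S_5.

120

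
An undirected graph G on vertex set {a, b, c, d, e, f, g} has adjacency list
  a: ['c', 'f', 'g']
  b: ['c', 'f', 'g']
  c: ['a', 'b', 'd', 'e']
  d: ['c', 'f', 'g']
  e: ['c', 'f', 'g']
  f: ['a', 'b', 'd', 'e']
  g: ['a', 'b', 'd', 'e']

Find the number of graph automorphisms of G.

144

The vertices split by degree into {c, f, g} (degree 4) and {a, b, d, e} (degree 3); every edge runs between the two parts, so G is the complete bipartite graph K_{3,4}. Automorphisms preserve the bipartition setwise (since the parts differ in size) and act as S_4 × S_3 within it; |Aut| = 144.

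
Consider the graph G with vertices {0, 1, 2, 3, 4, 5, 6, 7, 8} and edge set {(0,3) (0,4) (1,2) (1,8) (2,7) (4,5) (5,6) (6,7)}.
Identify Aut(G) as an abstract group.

C_2

The degree sequence is [2, 2, 2, 1, 2, 2, 2, 2, 1]; the two degree-1 vertices 3 and 8 are the ends of a path, so G = P_9. The only nontrivial automorphism of a path is the end-to-end reflection, so Aut(G) ≅ Z_2.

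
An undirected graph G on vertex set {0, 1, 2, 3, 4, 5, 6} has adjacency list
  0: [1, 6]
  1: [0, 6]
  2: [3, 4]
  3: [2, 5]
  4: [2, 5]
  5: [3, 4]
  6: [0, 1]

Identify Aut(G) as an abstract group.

G has two connected components, {2, 3, 4, 5} and {0, 1, 6}; each is 2-regular, so G = C_4 ⊔ C_3. No automorphism exchanges components of different sizes, hence Aut(G) is the direct product D_3 × D_4, order 48.

D_3 × D_4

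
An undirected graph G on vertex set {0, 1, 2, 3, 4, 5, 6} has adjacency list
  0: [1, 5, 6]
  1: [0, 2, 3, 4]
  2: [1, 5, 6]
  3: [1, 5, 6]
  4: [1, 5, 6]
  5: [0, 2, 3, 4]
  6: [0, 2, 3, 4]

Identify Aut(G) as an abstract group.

S_4 × S_3

The vertices split by degree into {1, 5, 6} (degree 4) and {0, 2, 3, 4} (degree 3); every edge runs between the two parts, so G is the complete bipartite graph K_{3,4}. Automorphisms preserve the bipartition setwise (since the parts differ in size) and act as S_4 × S_3 within it; |Aut| = 144.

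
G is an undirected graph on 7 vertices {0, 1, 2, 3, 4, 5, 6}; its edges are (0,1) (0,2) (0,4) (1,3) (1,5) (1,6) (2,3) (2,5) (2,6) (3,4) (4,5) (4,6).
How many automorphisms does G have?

The vertices split by degree into {1, 2, 4} (degree 4) and {0, 3, 5, 6} (degree 3); every edge runs between the two parts, so G is the complete bipartite graph K_{3,4}. The parts have unequal sizes, so no automorphism swaps them; each part is permuted independently, giving S_4 × S_3 of order 4!·3! = 144.

144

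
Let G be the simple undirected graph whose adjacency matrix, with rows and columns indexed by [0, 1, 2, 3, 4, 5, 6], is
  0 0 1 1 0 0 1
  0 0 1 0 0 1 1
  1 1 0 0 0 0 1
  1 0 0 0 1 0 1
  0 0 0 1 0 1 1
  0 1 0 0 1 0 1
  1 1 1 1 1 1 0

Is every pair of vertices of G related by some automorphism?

No

Vertex 6 is the only vertex of degree 6, so every automorphism fixes it; G is not vertex-transitive.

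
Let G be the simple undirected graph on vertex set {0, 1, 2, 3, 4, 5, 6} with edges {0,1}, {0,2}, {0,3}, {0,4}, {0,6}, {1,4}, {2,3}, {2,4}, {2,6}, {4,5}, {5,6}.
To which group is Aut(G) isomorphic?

The degree sequence is [5, 2, 4, 2, 4, 2, 3]. Checking the degree-preserving permutations of the vertex set shows that none except the identity preserves every edge, so Aut(G) is trivial.

the trivial group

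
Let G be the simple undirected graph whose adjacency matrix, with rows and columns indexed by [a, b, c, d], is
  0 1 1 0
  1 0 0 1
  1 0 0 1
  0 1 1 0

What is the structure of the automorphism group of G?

G is 2-regular and bipartite on 2^2 = 4 vertices with girth 4; it is the hypercube graph Q_2. The symmetry group of the 2-cube is the hyperoctahedral group B_2 = Z_2 ≀ S_2, of order 2^2·2! = 8.

the hyperoctahedral group B_2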